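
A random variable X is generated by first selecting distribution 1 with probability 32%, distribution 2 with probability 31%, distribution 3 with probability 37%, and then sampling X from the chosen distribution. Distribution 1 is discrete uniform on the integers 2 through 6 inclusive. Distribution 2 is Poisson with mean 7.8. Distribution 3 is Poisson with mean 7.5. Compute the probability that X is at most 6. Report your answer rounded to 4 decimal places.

Conditional on each component, P(X ≤ 6): 1: 1; 2: 0.338407; 3: 0.378155.
By total probability, P(X ≤ 6) = 0.32·1 + 0.31·0.338407 + 0.37·0.378155 = 0.564823.

0.5648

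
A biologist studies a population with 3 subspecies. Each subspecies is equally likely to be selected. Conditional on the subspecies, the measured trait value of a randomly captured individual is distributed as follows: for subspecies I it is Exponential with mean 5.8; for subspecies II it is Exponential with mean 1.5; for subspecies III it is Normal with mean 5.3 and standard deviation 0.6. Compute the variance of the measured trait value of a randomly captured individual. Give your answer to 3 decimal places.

Per component, I: μ=5.8, E[X²]=67.28; II: μ=1.5, E[X²]=4.5; III: μ=5.3, E[X²]=28.45.
E[X] = 0.333333·5.8 + 0.333333·1.5 + 0.333333·5.3 = 4.2.
E[X²] = 0.333333·67.28 + 0.333333·4.5 + 0.333333·28.45 = 33.41.
Var(X) = E[X²] − (E[X])² = 33.41 − 17.64 = 15.77.

15.770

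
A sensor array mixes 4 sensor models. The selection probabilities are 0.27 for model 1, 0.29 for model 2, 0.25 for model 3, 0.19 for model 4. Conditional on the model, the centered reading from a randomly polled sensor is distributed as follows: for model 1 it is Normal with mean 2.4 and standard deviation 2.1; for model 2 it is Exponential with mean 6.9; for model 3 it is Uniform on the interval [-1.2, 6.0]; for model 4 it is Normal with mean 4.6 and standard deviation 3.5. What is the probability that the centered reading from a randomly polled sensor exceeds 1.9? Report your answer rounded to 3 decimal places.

0.671

Conditional on each model, P(X > 1.9): 1: 0.594096; 2: 0.759297; 3: 0.569444; 4: 0.779774.
By total probability, P(X > 1.9) = 0.27·0.594096 + 0.29·0.759297 + 0.25·0.569444 + 0.19·0.779774 = 0.67112.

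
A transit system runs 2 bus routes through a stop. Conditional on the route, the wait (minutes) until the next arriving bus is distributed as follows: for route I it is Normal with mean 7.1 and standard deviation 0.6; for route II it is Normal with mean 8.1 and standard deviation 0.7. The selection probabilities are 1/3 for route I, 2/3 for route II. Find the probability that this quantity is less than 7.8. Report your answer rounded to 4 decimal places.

Conditional on each route, P(X < 7.8): I: 0.878327; II: 0.334118.
By total probability, P(X < 7.8) = 0.333333·0.878327 + 0.666667·0.334118 = 0.515521.

0.5155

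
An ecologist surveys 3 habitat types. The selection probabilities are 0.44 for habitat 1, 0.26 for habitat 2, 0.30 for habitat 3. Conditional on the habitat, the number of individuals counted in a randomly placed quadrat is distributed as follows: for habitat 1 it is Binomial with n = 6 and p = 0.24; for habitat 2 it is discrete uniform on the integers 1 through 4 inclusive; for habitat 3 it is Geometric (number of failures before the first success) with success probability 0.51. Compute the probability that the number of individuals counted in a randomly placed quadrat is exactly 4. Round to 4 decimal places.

Conditional on each habitat, P(X = 4): 1: 0.0287451; 2: 0.25; 3: 0.0294005.
By total probability, P(X = 4) = 0.44·0.0287451 + 0.26·0.25 + 0.3·0.0294005 = 0.086468.

0.0865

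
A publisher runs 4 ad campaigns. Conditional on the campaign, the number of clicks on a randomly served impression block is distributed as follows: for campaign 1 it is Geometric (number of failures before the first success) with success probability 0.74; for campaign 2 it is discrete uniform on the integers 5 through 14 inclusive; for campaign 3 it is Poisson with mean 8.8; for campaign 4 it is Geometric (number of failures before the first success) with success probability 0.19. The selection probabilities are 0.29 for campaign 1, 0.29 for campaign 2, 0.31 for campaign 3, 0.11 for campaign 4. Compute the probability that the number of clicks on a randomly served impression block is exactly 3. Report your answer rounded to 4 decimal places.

Conditional on each campaign, P(X = 3): 1: 0.0130062; 2: 0; 3: 0.0171201; 4: 0.100974.
By total probability, P(X = 3) = 0.29·0.0130062 + 0.29·0 + 0.31·0.0171201 + 0.11·0.100974 = 0.0201861.

0.0202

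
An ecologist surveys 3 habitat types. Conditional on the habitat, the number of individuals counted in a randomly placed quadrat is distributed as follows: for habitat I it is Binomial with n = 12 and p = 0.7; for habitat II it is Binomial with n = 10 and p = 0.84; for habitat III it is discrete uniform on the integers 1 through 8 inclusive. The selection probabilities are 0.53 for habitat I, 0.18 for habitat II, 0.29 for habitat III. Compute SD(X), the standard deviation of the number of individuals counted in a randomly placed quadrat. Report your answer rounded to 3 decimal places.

Per component, I: μ=8.4, E[X²]=73.08; II: μ=8.4, E[X²]=71.904; III: μ=4.5, E[X²]=25.5.
E[X] = 0.53·8.4 + 0.18·8.4 + 0.29·4.5 = 7.269.
E[X²] = 0.53·73.08 + 0.18·71.904 + 0.29·25.5 = 59.0701.
Var(X) = E[X²] − (E[X])² = 59.0701 − 52.8384 = 6.23176.
SD(X) = √6.23176 = 2.49635.

2.496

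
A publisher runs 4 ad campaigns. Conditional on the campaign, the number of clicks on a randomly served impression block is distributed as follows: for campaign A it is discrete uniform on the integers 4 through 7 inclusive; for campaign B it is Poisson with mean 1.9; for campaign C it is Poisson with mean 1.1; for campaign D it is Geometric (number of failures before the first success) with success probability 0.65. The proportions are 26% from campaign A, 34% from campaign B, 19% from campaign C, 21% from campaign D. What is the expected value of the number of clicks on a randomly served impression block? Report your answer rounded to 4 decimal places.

Component means — A: 5.5; B: 1.9; C: 1.1; D: 0.538462.
E[X] = 0.26·5.5 + 0.34·1.9 + 0.19·1.1 + 0.21·0.538462 = 2.39808.

2.3981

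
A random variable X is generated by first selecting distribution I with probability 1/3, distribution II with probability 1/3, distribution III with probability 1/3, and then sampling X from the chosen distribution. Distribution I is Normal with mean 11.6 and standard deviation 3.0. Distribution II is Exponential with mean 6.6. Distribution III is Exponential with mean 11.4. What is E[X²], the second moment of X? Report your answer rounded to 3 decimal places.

163.533

For each component E[X²] = Var + (mean)², giving I: 143.56; II: 87.12; III: 259.92.
Overall E[X²] = 0.333333·143.56 + 0.333333·87.12 + 0.333333·259.92 = 163.533.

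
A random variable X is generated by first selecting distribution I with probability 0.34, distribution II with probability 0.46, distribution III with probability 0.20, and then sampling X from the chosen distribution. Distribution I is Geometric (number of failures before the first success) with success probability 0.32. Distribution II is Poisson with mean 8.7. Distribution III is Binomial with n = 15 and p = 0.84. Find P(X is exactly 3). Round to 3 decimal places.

Conditional on each component, P(X = 3): I: 0.100618; II: 0.0182829; III: 7.59083e-08.
By total probability, P(X = 3) = 0.34·0.100618 + 0.46·0.0182829 + 0.2·7.59083e-08 = 0.0426203.

0.043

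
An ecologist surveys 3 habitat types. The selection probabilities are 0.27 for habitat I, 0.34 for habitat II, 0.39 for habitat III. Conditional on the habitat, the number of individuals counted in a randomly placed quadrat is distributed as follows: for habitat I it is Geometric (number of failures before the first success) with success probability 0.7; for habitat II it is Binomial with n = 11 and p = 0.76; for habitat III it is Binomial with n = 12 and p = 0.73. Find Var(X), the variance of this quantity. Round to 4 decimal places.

14.8752

Per component, I: μ=0.428571, E[X²]=0.795918; II: μ=8.36, E[X²]=71.896; III: μ=8.76, E[X²]=79.1028.
E[X] = 0.27·0.428571 + 0.34·8.36 + 0.39·8.76 = 6.37451.
E[X²] = 0.27·0.795918 + 0.34·71.896 + 0.39·79.1028 = 55.5096.
Var(X) = E[X²] − (E[X])² = 55.5096 − 40.6344 = 14.8752.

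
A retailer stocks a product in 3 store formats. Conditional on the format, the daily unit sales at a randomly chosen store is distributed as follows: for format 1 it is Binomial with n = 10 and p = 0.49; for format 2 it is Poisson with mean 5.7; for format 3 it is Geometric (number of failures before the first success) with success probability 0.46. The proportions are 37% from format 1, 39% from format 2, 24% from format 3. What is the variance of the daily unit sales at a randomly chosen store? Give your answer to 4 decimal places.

Per component, 1: μ=4.9, E[X²]=26.509; 2: μ=5.7, E[X²]=38.19; 3: μ=1.17391, E[X²]=3.93006.
E[X] = 0.37·4.9 + 0.39·5.7 + 0.24·1.17391 = 4.31774.
E[X²] = 0.37·26.509 + 0.39·38.19 + 0.24·3.93006 = 25.6456.
Var(X) = E[X²] − (E[X])² = 25.6456 − 18.6429 = 7.00277.

7.0028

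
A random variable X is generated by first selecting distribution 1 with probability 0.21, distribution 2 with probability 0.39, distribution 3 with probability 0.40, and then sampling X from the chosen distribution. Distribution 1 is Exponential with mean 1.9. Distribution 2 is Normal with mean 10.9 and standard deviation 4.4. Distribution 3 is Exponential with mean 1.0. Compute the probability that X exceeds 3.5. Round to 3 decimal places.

Conditional on each component, P(X > 3.5): 1: 0.158483; 2: 0.953698; 3: 0.0301974.
By total probability, P(X > 3.5) = 0.21·0.158483 + 0.39·0.953698 + 0.4·0.0301974 = 0.417303.

0.417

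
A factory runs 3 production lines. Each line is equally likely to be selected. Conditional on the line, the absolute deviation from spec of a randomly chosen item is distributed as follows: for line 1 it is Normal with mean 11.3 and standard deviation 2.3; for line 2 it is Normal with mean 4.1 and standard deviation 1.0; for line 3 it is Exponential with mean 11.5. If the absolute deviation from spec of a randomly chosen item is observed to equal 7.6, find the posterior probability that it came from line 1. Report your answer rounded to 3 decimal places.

Likelihoods f(7.6 | ·): 1: 0.0475583; 2: 0.000872683; 3: 0.0449045.
Posterior ∝ prior × likelihood. Numerator for 1: 0.333333·0.0475583 = 0.0158528.
Normalizing constant: 0.333333·0.0475583 + 0.333333·0.000872683 + 0.333333·0.0449045 = 0.0311118.
P(1 | observation) = 0.0158528 / 0.0311118 = 0.509541.

0.510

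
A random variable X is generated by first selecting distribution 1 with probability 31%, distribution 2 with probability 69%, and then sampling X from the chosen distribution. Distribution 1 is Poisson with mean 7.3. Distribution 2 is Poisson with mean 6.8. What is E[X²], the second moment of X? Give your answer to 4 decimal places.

55.3805

For each component E[X²] = Var + (mean)², giving 1: 60.59; 2: 53.04.
Overall E[X²] = 0.31·60.59 + 0.69·53.04 = 55.3805.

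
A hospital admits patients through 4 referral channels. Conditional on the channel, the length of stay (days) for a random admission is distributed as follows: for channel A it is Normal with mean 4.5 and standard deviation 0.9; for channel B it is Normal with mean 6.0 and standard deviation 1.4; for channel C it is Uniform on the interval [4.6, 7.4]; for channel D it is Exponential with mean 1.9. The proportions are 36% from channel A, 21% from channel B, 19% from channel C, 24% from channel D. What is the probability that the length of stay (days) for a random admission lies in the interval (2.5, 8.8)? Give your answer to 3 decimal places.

0.811

Conditional on each channel, P(2.5 < X < 8.8): A: 0.986865; B: 0.97104; C: 1; D: 0.258523.
By total probability, P(2.5 < X < 8.8) = 0.36·0.986865 + 0.21·0.97104 + 0.19·1 + 0.24·0.258523 = 0.811235.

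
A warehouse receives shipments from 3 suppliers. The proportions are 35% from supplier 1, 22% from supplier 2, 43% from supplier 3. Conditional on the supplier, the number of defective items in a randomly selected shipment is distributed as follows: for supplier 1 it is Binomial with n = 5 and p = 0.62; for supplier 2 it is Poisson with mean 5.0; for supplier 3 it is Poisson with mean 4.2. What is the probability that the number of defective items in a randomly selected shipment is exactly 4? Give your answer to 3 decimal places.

Conditional on each supplier, P(X = 4): 1: 0.28075; 2: 0.175467; 3: 0.194424.
By total probability, P(X = 4) = 0.35·0.28075 + 0.22·0.175467 + 0.43·0.194424 = 0.220468.

0.220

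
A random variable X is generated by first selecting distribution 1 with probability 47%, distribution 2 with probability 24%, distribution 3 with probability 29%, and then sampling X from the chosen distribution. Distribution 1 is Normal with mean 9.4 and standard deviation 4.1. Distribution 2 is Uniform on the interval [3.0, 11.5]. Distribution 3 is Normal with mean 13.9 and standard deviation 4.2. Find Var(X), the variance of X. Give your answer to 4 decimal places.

20.8207

Per component, 1: μ=9.4, E[X²]=105.17; 2: μ=7.25, E[X²]=58.5833; 3: μ=13.9, E[X²]=210.85.
E[X] = 0.47·9.4 + 0.24·7.25 + 0.29·13.9 = 10.189.
E[X²] = 0.47·105.17 + 0.24·58.5833 + 0.29·210.85 = 124.636.
Var(X) = E[X²] − (E[X])² = 124.636 − 103.816 = 20.8207.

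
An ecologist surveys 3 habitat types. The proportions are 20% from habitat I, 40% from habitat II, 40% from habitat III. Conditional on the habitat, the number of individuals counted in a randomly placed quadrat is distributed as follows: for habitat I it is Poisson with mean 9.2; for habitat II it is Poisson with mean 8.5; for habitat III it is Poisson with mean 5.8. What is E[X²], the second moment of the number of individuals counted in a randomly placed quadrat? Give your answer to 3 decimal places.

For each component E[X²] = Var + (mean)², giving I: 93.84; II: 80.75; III: 39.44.
Overall E[X²] = 0.2·93.84 + 0.4·80.75 + 0.4·39.44 = 66.844.

66.844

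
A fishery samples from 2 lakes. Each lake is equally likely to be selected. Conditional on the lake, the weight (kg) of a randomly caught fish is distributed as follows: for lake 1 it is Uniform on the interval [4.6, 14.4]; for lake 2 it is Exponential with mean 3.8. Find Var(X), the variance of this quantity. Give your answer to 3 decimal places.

19.344

Per component, 1: μ=9.5, E[X²]=98.2533; 2: μ=3.8, E[X²]=28.88.
E[X] = 0.5·9.5 + 0.5·3.8 = 6.65.
E[X²] = 0.5·98.2533 + 0.5·28.88 = 63.5667.
Var(X) = E[X²] − (E[X])² = 63.5667 − 44.2225 = 19.3442.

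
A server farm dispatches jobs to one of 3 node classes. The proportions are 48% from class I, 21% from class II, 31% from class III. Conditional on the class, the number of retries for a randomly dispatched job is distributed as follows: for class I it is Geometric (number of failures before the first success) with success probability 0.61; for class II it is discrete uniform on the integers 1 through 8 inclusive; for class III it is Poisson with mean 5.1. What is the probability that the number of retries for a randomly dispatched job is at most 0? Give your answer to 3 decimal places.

Conditional on each class, P(X ≤ 0): I: 0.61; II: 0; III: 0.00609675.
By total probability, P(X ≤ 0) = 0.48·0.61 + 0.21·0 + 0.31·0.00609675 = 0.29469.

0.295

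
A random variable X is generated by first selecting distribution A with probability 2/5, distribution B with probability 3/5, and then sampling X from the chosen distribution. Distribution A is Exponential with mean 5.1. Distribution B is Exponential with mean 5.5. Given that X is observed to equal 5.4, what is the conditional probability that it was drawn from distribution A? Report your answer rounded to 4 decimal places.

0.3996

Likelihoods f(5.4 | ·): A: 0.0680125; B: 0.0681144.
Posterior ∝ prior × likelihood. Numerator for A: 0.4·0.0680125 = 0.027205.
Normalizing constant: 0.4·0.0680125 + 0.6·0.0681144 = 0.0680736.
P(A | observation) = 0.027205 / 0.0680736 = 0.399641.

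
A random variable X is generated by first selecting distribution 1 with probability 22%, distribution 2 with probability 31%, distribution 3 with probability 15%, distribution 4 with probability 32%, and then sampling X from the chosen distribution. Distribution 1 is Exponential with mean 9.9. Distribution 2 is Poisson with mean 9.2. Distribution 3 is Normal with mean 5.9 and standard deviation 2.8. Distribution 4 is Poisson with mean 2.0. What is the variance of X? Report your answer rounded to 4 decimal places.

37.5643

Per component, 1: μ=9.9, E[X²]=196.02; 2: μ=9.2, E[X²]=93.84; 3: μ=5.9, E[X²]=42.65; 4: μ=2, E[X²]=6.
E[X] = 0.22·9.9 + 0.31·9.2 + 0.15·5.9 + 0.32·2 = 6.555.
E[X²] = 0.22·196.02 + 0.31·93.84 + 0.15·42.65 + 0.32·6 = 80.5323.
Var(X) = E[X²] − (E[X])² = 80.5323 − 42.968 = 37.5643.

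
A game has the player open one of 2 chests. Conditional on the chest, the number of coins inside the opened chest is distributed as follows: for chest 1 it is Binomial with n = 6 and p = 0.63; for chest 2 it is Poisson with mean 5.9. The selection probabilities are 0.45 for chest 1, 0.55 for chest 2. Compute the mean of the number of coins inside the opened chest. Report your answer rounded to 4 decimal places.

4.9460

Component means — 1: 3.78; 2: 5.9.
E[X] = 0.45·3.78 + 0.55·5.9 = 4.946.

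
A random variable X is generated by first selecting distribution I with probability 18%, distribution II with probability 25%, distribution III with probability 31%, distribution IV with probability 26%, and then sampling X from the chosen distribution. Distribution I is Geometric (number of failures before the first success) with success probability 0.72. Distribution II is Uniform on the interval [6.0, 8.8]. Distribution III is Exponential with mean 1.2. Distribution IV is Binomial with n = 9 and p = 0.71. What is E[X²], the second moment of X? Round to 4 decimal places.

25.9687

For each component E[X²] = Var + (mean)², giving I: 0.691358; II: 55.4133; III: 2.88; IV: 42.6852.
Overall E[X²] = 0.18·0.691358 + 0.25·55.4133 + 0.31·2.88 + 0.26·42.6852 = 25.9687.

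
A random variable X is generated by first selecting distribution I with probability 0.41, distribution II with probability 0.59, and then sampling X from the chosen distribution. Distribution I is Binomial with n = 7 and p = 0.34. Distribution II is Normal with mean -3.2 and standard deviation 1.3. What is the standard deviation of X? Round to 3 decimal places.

3.029

Per component, I: μ=2.38, E[X²]=7.2352; II: μ=-3.2, E[X²]=11.93.
E[X] = 0.41·2.38 + 0.59·-3.2 = -0.9122.
E[X²] = 0.41·7.2352 + 0.59·11.93 = 10.0051.
Var(X) = E[X²] − (E[X])² = 10.0051 − 0.832109 = 9.17302.
SD(X) = √9.17302 = 3.0287.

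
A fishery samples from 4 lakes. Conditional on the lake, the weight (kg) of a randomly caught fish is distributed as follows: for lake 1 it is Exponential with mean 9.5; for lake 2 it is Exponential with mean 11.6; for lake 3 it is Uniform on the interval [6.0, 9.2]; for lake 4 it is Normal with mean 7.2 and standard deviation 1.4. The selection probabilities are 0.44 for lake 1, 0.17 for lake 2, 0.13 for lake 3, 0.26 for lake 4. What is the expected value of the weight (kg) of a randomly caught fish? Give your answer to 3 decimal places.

9.012

Component means — 1: 9.5; 2: 11.6; 3: 7.6; 4: 7.2.
E[X] = 0.44·9.5 + 0.17·11.6 + 0.13·7.6 + 0.26·7.2 = 9.012.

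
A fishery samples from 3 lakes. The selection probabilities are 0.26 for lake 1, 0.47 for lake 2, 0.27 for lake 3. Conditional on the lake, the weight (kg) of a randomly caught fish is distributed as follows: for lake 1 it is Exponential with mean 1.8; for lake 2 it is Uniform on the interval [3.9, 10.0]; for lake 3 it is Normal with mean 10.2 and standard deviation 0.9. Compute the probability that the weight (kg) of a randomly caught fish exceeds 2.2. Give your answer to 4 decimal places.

0.8166

Conditional on each lake, P(X > 2.2): 1: 0.294575; 2: 1; 3: 1.
By total probability, P(X > 2.2) = 0.26·0.294575 + 0.47·1 + 0.27·1 = 0.816589.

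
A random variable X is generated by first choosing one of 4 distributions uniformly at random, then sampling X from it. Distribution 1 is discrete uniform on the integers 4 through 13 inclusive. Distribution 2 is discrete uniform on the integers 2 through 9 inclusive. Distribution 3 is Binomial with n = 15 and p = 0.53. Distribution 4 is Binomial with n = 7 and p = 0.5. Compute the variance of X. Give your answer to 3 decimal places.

Per component, 1: μ=8.5, E[X²]=80.5; 2: μ=5.5, E[X²]=35.5; 3: μ=7.95, E[X²]=66.939; 4: μ=3.5, E[X²]=14.
E[X] = 0.25·8.5 + 0.25·5.5 + 0.25·7.95 + 0.25·3.5 = 6.3625.
E[X²] = 0.25·80.5 + 0.25·35.5 + 0.25·66.939 + 0.25·14 = 49.2348.
Var(X) = E[X²] − (E[X])² = 49.2348 − 40.4814 = 8.75334.

8.753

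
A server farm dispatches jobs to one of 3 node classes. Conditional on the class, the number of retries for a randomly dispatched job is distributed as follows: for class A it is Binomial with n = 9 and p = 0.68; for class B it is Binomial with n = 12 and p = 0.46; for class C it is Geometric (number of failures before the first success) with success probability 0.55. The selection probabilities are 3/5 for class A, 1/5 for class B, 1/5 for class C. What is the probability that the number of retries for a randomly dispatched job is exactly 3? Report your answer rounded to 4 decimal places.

0.0438

Conditional on each class, P(X = 3): A: 0.02836; B: 0.0836065; C: 0.0501187.
By total probability, P(X = 3) = 0.6·0.02836 + 0.2·0.0836065 + 0.2·0.0501187 = 0.043761.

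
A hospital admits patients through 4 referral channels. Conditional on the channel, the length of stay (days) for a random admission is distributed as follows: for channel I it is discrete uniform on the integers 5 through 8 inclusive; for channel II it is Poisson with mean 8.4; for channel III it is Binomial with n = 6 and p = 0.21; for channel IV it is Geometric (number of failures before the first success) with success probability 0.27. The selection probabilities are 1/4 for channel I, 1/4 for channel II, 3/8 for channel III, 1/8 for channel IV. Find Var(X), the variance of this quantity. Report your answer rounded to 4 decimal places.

13.1787

Per component, I: μ=6.5, E[X²]=43.5; II: μ=8.4, E[X²]=78.96; III: μ=1.26, E[X²]=2.583; IV: μ=2.7037, E[X²]=17.3237.
E[X] = 0.25·6.5 + 0.25·8.4 + 0.375·1.26 + 0.125·2.7037 = 4.53546.
E[X²] = 0.25·43.5 + 0.25·78.96 + 0.375·2.583 + 0.125·17.3237 = 33.7491.
Var(X) = E[X²] − (E[X])² = 33.7491 − 20.5704 = 13.1787.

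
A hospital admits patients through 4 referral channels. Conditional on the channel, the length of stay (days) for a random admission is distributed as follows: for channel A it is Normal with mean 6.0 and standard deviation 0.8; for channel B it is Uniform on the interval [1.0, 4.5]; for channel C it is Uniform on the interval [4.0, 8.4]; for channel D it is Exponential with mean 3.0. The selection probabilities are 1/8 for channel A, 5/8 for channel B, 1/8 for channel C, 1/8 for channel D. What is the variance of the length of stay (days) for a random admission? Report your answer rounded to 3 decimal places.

4.106

Per component, A: μ=6, E[X²]=36.64; B: μ=2.75, E[X²]=8.58333; C: μ=6.2, E[X²]=40.0533; D: μ=3, E[X²]=18.
E[X] = 0.125·6 + 0.625·2.75 + 0.125·6.2 + 0.125·3 = 3.61875.
E[X²] = 0.125·36.64 + 0.625·8.58333 + 0.125·40.0533 + 0.125·18 = 17.2013.
Var(X) = E[X²] − (E[X])² = 17.2013 − 13.0954 = 4.1059.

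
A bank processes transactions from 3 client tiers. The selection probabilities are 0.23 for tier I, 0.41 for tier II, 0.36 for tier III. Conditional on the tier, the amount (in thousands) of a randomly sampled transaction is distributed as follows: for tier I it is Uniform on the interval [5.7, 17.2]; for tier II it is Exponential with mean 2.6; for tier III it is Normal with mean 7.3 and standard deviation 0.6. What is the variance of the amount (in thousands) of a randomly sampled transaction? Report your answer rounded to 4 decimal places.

Per component, I: μ=11.45, E[X²]=142.123; II: μ=2.6, E[X²]=13.52; III: μ=7.3, E[X²]=53.65.
E[X] = 0.23·11.45 + 0.41·2.6 + 0.36·7.3 = 6.3275.
E[X²] = 0.23·142.123 + 0.41·13.52 + 0.36·53.65 = 57.5456.
Var(X) = E[X²] − (E[X])² = 57.5456 − 40.0373 = 17.5083.

17.5083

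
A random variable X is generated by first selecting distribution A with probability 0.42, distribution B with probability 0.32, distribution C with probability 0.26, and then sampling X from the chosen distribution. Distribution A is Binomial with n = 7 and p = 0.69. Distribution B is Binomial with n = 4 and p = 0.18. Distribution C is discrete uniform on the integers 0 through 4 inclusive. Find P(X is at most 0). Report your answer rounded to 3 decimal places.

0.197

Conditional on each component, P(X ≤ 0): A: 0.000275126; B: 0.452122; C: 0.2.
By total probability, P(X ≤ 0) = 0.42·0.000275126 + 0.32·0.452122 + 0.26·0.2 = 0.196795.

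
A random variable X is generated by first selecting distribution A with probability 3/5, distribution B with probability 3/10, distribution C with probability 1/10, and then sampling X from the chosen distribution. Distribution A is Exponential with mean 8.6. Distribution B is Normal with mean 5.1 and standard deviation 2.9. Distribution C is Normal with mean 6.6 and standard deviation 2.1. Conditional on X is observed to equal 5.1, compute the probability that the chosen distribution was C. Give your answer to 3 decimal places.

Likelihoods f(5.1 | ·): A: 0.0642621; B: 0.137566; C: 0.147198.
Posterior ∝ prior × likelihood. Numerator for C: 0.1·0.147198 = 0.0147198.
Normalizing constant: 0.6·0.0642621 + 0.3·0.137566 + 0.1·0.147198 = 0.0945469.
P(C | observation) = 0.0147198 / 0.0945469 = 0.155688.

0.156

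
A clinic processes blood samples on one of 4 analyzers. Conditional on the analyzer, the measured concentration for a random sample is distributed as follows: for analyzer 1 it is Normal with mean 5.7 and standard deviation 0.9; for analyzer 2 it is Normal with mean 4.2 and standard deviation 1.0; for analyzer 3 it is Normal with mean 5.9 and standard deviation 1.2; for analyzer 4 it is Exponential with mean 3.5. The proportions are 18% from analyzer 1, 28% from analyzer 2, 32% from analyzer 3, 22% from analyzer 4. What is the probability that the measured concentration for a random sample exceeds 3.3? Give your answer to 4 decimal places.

0.8086

Conditional on each analyzer, P(X > 3.3): 1: 0.99617; 2: 0.81594; 3: 0.98487; 4: 0.389513.
By total probability, P(X > 3.3) = 0.18·0.99617 + 0.28·0.81594 + 0.32·0.98487 + 0.22·0.389513 = 0.808625.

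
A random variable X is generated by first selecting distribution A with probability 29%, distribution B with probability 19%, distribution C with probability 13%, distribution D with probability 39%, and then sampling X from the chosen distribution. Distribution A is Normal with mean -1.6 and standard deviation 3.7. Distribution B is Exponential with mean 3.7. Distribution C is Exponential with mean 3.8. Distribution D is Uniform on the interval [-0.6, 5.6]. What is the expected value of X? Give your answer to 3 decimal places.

1.708

Component means — A: -1.6; B: 3.7; C: 3.8; D: 2.5.
E[X] = 0.29·-1.6 + 0.19·3.7 + 0.13·3.8 + 0.39·2.5 = 1.708.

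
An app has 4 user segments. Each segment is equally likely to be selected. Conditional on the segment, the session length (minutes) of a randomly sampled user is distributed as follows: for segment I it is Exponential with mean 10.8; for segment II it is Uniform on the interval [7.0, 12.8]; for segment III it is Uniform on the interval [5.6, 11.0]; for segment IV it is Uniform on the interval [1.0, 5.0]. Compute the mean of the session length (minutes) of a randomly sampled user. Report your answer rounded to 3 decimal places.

Component means — I: 10.8; II: 9.9; III: 8.3; IV: 3.
E[X] = 0.25·10.8 + 0.25·9.9 + 0.25·8.3 + 0.25·3 = 8.

8.000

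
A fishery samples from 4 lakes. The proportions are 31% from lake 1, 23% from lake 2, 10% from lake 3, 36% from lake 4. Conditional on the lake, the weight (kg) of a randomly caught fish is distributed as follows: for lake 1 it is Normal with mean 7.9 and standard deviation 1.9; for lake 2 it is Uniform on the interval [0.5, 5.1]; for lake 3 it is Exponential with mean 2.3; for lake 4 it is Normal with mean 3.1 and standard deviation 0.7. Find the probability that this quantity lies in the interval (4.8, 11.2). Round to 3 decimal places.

0.311

Conditional on each lake, P(4.8 < X < 11.2): 1: 0.907408; 2: 0.0652174; 3: 0.116387; 4: 0.00757922.
By total probability, P(4.8 < X < 11.2) = 0.31·0.907408 + 0.23·0.0652174 + 0.1·0.116387 + 0.36·0.00757922 = 0.310664.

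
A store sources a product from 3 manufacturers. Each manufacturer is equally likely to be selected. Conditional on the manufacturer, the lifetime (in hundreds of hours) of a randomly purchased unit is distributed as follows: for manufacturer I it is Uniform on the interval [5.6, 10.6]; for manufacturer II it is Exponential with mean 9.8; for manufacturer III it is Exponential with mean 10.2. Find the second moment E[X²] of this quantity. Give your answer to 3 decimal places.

For each component E[X²] = Var + (mean)², giving I: 67.6933; II: 192.08; III: 208.08.
Overall E[X²] = 0.333333·67.6933 + 0.333333·192.08 + 0.333333·208.08 = 155.951.

155.951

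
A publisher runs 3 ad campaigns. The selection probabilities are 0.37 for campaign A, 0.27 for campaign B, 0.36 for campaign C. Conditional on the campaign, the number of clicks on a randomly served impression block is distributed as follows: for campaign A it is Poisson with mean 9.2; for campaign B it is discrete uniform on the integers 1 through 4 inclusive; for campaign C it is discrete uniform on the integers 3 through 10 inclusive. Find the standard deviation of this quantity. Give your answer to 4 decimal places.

3.5556

Per component, A: μ=9.2, E[X²]=93.84; B: μ=2.5, E[X²]=7.5; C: μ=6.5, E[X²]=47.5.
E[X] = 0.37·9.2 + 0.27·2.5 + 0.36·6.5 = 6.419.
E[X²] = 0.37·93.84 + 0.27·7.5 + 0.36·47.5 = 53.8458.
Var(X) = E[X²] − (E[X])² = 53.8458 − 41.2036 = 12.6422.
SD(X) = √12.6422 = 3.55559.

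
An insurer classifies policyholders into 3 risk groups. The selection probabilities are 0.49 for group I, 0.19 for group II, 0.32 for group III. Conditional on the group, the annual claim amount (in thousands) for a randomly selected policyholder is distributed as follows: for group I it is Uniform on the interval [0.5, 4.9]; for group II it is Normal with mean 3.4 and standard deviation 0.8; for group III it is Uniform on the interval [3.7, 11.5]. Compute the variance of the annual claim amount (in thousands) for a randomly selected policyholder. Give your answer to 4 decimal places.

7.4174

Per component, I: μ=2.7, E[X²]=8.90333; II: μ=3.4, E[X²]=12.2; III: μ=7.6, E[X²]=62.83.
E[X] = 0.49·2.7 + 0.19·3.4 + 0.32·7.6 = 4.401.
E[X²] = 0.49·8.90333 + 0.19·12.2 + 0.32·62.83 = 26.7862.
Var(X) = E[X²] − (E[X])² = 26.7862 − 19.3688 = 7.41743.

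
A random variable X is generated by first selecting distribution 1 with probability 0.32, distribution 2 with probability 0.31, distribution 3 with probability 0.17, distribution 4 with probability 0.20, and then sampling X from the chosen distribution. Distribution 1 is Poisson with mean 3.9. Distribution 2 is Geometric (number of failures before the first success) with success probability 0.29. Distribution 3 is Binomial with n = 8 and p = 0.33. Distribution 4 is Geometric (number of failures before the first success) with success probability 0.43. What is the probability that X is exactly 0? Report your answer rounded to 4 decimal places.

Conditional on each component, P(X = 0): 1: 0.0202419; 2: 0.29; 3: 0.0406068; 4: 0.43.
By total probability, P(X = 0) = 0.32·0.0202419 + 0.31·0.29 + 0.17·0.0406068 + 0.2·0.43 = 0.189281.

0.1893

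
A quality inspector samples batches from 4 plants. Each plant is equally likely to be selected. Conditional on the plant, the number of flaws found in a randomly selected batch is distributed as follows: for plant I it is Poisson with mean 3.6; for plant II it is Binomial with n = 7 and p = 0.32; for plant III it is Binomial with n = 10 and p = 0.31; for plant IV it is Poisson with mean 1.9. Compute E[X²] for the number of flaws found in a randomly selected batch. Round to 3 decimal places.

10.090

For each component E[X²] = Var + (mean)², giving I: 16.56; II: 6.5408; III: 11.749; IV: 5.51.
Overall E[X²] = 0.25·16.56 + 0.25·6.5408 + 0.25·11.749 + 0.25·5.51 = 10.09.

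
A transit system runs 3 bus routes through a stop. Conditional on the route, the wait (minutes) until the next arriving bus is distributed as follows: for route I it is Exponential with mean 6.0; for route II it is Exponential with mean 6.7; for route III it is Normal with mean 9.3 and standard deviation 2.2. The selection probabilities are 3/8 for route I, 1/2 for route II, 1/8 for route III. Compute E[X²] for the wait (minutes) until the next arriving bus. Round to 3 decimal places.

83.306

For each component E[X²] = Var + (mean)², giving I: 72; II: 89.78; III: 91.33.
Overall E[X²] = 0.375·72 + 0.5·89.78 + 0.125·91.33 = 83.3063.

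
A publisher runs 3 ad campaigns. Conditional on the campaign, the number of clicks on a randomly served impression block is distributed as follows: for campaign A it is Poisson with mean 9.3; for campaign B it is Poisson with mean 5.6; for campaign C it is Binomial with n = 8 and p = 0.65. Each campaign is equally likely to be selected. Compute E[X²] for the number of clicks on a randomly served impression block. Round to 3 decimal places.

53.870

For each component E[X²] = Var + (mean)², giving A: 95.79; B: 36.96; C: 28.86.
Overall E[X²] = 0.333333·95.79 + 0.333333·36.96 + 0.333333·28.86 = 53.87.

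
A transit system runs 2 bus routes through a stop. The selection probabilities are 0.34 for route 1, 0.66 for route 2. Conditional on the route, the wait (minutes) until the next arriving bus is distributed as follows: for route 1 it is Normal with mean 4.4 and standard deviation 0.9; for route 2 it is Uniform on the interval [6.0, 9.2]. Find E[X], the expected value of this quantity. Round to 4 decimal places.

Component means — 1: 4.4; 2: 7.6.
E[X] = 0.34·4.4 + 0.66·7.6 = 6.512.

6.5120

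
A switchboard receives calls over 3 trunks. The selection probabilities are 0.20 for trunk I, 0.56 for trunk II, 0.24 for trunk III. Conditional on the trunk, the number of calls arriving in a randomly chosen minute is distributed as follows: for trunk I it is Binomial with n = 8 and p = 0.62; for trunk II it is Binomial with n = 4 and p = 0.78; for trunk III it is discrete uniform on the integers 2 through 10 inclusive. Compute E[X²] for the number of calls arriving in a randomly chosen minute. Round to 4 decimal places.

21.3729

For each component E[X²] = Var + (mean)², giving I: 26.4864; II: 10.4208; III: 42.6667.
Overall E[X²] = 0.2·26.4864 + 0.56·10.4208 + 0.24·42.6667 = 21.3729.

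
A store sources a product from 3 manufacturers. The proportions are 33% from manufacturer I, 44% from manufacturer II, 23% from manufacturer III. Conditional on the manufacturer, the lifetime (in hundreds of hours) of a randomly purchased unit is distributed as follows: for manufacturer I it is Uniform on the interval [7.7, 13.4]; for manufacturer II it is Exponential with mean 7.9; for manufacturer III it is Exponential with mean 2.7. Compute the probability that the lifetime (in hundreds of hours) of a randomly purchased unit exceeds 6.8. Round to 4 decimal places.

Conditional on each manufacturer, P(X > 6.8): I: 1; II: 0.422841; III: 0.0805789.
By total probability, P(X > 6.8) = 0.33·1 + 0.44·0.422841 + 0.23·0.0805789 = 0.534583.

0.5346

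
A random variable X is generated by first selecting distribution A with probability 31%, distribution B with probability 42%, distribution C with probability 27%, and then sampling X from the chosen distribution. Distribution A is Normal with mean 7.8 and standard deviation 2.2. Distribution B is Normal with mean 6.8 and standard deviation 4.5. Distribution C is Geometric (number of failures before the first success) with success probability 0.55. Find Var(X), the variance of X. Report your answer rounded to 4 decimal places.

18.6750

Per component, A: μ=7.8, E[X²]=65.68; B: μ=6.8, E[X²]=66.49; C: μ=0.818182, E[X²]=2.15702.
E[X] = 0.31·7.8 + 0.42·6.8 + 0.27·0.818182 = 5.49491.
E[X²] = 0.31·65.68 + 0.42·66.49 + 0.27·2.15702 = 48.869.
Var(X) = E[X²] − (E[X])² = 48.869 − 30.194 = 18.675.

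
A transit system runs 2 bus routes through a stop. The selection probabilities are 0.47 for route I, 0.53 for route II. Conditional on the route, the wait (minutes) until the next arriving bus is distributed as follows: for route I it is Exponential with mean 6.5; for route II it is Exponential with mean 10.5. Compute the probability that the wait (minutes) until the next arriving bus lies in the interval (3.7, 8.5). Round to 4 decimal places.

0.2756

Conditional on each route, P(3.7 < X < 8.5): I: 0.295517; II: 0.257942.
By total probability, P(3.7 < X < 8.5) = 0.47·0.295517 + 0.53·0.257942 = 0.275602.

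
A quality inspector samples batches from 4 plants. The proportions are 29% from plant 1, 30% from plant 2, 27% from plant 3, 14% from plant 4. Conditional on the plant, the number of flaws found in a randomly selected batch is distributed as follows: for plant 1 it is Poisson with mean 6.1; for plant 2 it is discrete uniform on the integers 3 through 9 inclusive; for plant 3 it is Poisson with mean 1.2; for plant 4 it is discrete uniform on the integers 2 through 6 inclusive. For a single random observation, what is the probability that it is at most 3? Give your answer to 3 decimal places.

Conditional on each plant, P(X ≤ 3): 1: 0.142501; 2: 0.142857; 3: 0.966231; 4: 0.4.
By total probability, P(X ≤ 3) = 0.29·0.142501 + 0.3·0.142857 + 0.27·0.966231 + 0.14·0.4 = 0.401065.

0.401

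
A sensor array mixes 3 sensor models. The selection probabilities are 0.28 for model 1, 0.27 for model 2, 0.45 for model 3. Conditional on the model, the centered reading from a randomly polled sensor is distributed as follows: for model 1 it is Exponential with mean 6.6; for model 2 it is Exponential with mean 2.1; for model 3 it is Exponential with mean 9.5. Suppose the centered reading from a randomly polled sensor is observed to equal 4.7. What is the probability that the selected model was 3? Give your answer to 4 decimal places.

Likelihoods f(4.7 | ·): 1: 0.0743337; 2: 0.0507912; 3: 0.0641822.
Posterior ∝ prior × likelihood. Numerator for 3: 0.45·0.0641822 = 0.028882.
Normalizing constant: 0.28·0.0743337 + 0.27·0.0507912 + 0.45·0.0641822 = 0.0634091.
P(3 | observation) = 0.028882 / 0.0634091 = 0.455487.

0.4555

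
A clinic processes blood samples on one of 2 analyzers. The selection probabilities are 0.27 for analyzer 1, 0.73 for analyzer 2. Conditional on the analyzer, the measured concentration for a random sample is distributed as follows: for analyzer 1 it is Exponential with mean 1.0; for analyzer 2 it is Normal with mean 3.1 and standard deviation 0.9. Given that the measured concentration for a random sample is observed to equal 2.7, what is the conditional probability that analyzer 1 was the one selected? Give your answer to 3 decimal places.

Likelihoods f(2.7 | ·): 1: 0.0672055; 2: 0.401582.
Posterior ∝ prior × likelihood. Numerator for 1: 0.27·0.0672055 = 0.0181455.
Normalizing constant: 0.27·0.0672055 + 0.73·0.401582 = 0.3113.
P(1 | observation) = 0.0181455 / 0.3113 = 0.0582893.

0.058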